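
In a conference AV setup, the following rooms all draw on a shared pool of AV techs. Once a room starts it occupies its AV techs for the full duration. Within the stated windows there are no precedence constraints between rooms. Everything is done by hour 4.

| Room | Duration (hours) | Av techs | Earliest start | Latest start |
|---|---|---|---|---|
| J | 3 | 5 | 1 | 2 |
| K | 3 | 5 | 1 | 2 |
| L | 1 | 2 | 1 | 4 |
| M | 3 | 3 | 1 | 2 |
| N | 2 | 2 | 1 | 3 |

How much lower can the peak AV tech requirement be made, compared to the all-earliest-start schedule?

Early-start peak: h1:17  h2:15  h3:13  h4:0 ⇒ 17.
Leveled (J@1, K@1, L@1, M@1, N@2): h1:15  h2:15  h3:15  h4:0 ⇒ 15.
Reduction 17 − 15 = 2.

2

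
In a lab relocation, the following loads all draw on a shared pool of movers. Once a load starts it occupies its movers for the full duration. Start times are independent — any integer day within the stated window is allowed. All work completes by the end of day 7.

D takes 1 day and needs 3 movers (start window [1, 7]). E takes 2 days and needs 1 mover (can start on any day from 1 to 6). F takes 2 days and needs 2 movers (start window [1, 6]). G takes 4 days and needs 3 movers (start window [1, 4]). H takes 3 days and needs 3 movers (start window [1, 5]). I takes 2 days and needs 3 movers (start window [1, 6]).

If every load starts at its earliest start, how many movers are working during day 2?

12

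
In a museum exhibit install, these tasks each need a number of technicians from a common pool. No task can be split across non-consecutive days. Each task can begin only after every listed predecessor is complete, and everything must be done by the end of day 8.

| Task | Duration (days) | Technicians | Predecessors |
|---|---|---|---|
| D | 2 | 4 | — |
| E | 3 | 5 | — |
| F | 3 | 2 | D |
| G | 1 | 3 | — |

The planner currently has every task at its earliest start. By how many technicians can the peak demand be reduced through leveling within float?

7

Early-start peak: d1:12  d2:9  d3:7  d4:2  d5:2  d6:0  d7:0  d8:0 ⇒ 12.
Leveled (D@1, E@3, F@6, G@6): d1:4  d2:4  d3:5  d4:5  d5:5  d6:5  d7:2  d8:2 ⇒ 5.
Reduction 12 − 5 = 7.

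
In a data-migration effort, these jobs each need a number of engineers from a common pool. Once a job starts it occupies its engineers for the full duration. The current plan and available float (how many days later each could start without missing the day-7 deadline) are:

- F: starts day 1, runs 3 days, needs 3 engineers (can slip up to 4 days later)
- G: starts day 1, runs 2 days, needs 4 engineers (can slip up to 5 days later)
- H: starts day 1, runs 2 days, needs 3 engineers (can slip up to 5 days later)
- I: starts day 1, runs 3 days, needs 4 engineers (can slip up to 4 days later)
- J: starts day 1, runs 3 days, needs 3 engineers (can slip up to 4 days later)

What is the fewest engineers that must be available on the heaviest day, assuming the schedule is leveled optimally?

Early-start (F@1, G@1, H@1, I@1, J@1) gives peak 17: d1:17  d2:17  d3:10  d4:0  d5:0  d6:0  d7:0.
Shift H→3, I→4, J→5.
Schedule F@1, G@1, H@3, I@4, J@5: d1:7  d2:7  d3:6  d4:7  d5:7  d6:7  d7:3 — peak 7.
Total engineer-days = 44 over 7 days ⇒ peak ≥ ⌈44/7⌉ = 7, so 7 is optimal.

7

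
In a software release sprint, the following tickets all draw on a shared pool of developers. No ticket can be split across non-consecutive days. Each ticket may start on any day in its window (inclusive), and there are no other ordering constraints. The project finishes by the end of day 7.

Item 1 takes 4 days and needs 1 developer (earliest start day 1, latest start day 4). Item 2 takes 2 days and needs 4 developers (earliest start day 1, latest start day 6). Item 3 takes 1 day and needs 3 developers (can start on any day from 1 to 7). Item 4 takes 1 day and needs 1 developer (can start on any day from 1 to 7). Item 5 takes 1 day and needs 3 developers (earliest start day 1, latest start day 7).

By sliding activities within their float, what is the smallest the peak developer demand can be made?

Early-start (Item 1@1, Item 2@1, Item 3@1, Item 4@1, Item 5@1) gives peak 12: d1:12  d2:5  d3:1  d4:1  d5:0  d6:0  d7:0.
Shift Item 2→5, Item 4→2, Item 5→3.
Schedule Item 1@1, Item 2@5, Item 3@1, Item 4@2, Item 5@3: d1:4  d2:2  d3:4  d4:1  d5:4  d6:4  d7:0 — peak 4.

4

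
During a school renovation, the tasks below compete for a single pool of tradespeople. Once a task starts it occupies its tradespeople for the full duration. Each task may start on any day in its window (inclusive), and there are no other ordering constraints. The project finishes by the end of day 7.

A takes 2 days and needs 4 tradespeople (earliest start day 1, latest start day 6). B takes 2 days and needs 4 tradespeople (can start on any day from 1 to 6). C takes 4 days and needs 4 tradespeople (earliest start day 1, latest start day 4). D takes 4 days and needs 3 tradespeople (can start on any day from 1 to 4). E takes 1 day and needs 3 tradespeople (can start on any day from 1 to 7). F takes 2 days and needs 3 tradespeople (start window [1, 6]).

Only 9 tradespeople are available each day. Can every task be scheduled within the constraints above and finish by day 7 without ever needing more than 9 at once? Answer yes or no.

The minimum achievable peak is 10; 9 < 10, so no feasible schedule stays within the cap.

no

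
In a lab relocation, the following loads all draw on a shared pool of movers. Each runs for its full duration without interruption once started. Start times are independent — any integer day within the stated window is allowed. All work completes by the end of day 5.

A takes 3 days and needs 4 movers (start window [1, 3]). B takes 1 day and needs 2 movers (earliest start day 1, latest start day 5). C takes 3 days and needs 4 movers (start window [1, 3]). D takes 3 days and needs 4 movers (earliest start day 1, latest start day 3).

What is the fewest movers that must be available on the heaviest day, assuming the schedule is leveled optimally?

Early-start (A@1, B@1, C@1, D@1) gives peak 14: d1:14  d2:12  d3:12  d4:0  d5:0.
Shift D→2.
Schedule A@1, B@1, C@1, D@2: d1:10  d2:12  d3:12  d4:4  d5:0 — peak 12.

12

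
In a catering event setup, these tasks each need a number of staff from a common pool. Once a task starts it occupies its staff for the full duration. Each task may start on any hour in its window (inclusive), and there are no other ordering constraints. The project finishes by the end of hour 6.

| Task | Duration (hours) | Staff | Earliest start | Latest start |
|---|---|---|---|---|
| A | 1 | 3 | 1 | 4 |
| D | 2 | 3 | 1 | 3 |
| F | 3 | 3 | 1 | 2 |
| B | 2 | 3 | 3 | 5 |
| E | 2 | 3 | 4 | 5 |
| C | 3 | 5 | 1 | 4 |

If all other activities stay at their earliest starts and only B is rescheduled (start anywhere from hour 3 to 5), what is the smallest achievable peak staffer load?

B@3: h1:14  h2:11  h3:11  h4:6  h5:3  h6:0 → peak 14
B@4: h1:14  h2:11  h3:8  h4:6  h5:6  h6:0 → peak 14
B@5: h1:14  h2:11  h3:8  h4:3  h5:6  h6:3 → peak 14
Best is B@3, peak 14.

14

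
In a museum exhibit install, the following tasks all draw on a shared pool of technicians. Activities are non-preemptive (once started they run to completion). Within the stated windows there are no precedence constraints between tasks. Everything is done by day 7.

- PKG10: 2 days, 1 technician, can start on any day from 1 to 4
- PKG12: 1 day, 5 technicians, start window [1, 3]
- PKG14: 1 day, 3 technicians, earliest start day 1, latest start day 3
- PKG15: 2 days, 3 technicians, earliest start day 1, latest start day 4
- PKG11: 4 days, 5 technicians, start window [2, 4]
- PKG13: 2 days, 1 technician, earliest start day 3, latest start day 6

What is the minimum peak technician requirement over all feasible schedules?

6

Early-start (PKG10@1, PKG12@1, PKG14@1, PKG15@1, PKG11@2, PKG13@3) gives peak 12: d1:12  d2:9  d3:6  d4:6  d5:5  d6:0  d7:0.
Shift PKG14→3, PKG15→2, PKG11→4, PKG13→4.
Schedule PKG10@1, PKG12@1, PKG14@3, PKG15@2, PKG11@4, PKG13@4: d1:6  d2:4  d3:6  d4:6  d5:6  d6:5  d7:5 — peak 6.
Total technician-days = 38 over 7 days ⇒ peak ≥ ⌈38/7⌉ = 6, so 6 is optimal.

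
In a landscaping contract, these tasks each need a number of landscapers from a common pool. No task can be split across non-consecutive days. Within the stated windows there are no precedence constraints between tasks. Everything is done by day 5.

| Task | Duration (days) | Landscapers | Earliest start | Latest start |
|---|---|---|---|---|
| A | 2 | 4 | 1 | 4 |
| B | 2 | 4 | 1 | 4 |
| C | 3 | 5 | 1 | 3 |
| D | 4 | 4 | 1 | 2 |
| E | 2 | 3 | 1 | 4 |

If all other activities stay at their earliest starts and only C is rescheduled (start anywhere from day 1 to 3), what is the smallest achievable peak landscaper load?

15

C@1: d1:20  d2:20  d3:9  d4:4  d5:0 → peak 20
C@2: d1:15  d2:20  d3:9  d4:9  d5:0 → peak 20
C@3: d1:15  d2:15  d3:9  d4:9  d5:5 → peak 15
Best is C@3, peak 15.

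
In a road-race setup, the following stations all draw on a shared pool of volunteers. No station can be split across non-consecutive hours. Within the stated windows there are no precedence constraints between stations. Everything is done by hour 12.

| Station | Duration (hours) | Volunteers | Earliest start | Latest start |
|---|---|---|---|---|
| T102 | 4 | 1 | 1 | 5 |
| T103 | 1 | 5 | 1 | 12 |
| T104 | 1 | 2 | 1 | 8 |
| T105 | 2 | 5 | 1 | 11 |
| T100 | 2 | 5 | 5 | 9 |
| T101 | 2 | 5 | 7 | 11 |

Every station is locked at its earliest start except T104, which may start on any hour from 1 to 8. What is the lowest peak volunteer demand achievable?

T104@1: h1:13  h2:6  h3:1  h4:1  h5:5  h6:5  h7:5  h8:5  h9:0  h10:0  h11:0  h12:0 → peak 13
T104@2: h1:11  h2:8  h3:1  h4:1  h5:5  h6:5  h7:5  h8:5  h9:0  h10:0  h11:0  h12:0 → peak 11
T104@3: h1:11  h2:6  h3:3  h4:1  h5:5  h6:5  h7:5  h8:5  h9:0  h10:0  h11:0  h12:0 → peak 11
T104@4: h1:11  h2:6  h3:1  h4:3  h5:5  h6:5  h7:5  h8:5  h9:0  h10:0  h11:0  h12:0 → peak 11
T104@5: h1:11  h2:6  h3:1  h4:1  h5:7  h6:5  h7:5  h8:5  h9:0  h10:0  h11:0  h12:0 → peak 11
T104@6: h1:11  h2:6  h3:1  h4:1  h5:5  h6:7  h7:5  h8:5  h9:0  h10:0  h11:0  h12:0 → peak 11
T104@7: h1:11  h2:6  h3:1  h4:1  h5:5  h6:5  h7:7  h8:5  h9:0  h10:0  h11:0  h12:0 → peak 11
T104@8: h1:11  h2:6  h3:1  h4:1  h5:5  h6:5  h7:5  h8:7  h9:0  h10:0  h11:0  h12:0 → peak 11
Best is T104@2, peak 11.

11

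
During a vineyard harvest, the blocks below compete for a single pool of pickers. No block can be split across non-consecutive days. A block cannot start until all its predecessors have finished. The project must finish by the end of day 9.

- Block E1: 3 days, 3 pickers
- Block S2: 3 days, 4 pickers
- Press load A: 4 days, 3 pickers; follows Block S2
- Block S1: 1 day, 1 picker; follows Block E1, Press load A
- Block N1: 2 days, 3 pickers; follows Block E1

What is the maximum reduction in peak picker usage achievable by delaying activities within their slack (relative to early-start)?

1

Early-start peak: d1:7  d2:7  d3:7  d4:6  d5:6  d6:3  d7:3  d8:1  d9:0 ⇒ 7.
Leveled (Block E1@4, Block S2@1, Press load A@4, Block S1@8, Block N1@7): d1:4  d2:4  d3:4  d4:6  d5:6  d6:6  d7:6  d8:4  d9:0 ⇒ 6.
Reduction 7 − 6 = 1.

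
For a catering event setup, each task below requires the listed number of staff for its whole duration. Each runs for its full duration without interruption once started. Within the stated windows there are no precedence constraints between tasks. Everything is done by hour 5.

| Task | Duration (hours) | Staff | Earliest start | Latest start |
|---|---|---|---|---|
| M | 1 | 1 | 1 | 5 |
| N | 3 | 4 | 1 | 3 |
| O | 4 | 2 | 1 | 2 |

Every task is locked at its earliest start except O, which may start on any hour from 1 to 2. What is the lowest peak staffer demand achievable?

6

O@1: h1:7  h2:6  h3:6  h4:2  h5:0 → peak 7
O@2: h1:5  h2:6  h3:6  h4:2  h5:2 → peak 6
Best is O@2, peak 6.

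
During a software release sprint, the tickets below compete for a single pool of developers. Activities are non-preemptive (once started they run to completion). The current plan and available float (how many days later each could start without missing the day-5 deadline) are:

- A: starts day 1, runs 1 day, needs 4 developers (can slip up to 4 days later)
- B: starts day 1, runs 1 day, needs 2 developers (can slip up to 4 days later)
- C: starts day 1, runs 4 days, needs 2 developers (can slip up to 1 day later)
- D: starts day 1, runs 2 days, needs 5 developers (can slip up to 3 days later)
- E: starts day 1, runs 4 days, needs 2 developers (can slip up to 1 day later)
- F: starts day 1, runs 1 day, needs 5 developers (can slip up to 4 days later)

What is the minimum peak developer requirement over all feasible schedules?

9

Early-start (A@1, B@1, C@1, D@1, E@1, F@1) gives peak 20: d1:20  d2:9  d3:4  d4:4  d5:0.
Shift D→2, E→2, F→4.
Schedule A@1, B@1, C@1, D@2, E@2, F@4: d1:8  d2:9  d3:9  d4:9  d5:2 — peak 9.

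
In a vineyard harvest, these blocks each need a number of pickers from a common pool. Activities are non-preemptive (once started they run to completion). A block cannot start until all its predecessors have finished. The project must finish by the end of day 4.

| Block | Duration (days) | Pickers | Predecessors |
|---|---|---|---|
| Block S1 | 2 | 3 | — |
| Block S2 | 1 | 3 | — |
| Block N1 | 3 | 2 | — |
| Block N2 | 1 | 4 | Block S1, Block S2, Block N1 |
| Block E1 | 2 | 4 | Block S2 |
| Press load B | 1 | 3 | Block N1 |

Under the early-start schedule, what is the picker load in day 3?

6

At early start, day 3 has: Block N1, Block E1.
Demand: 2 + 4 = 6.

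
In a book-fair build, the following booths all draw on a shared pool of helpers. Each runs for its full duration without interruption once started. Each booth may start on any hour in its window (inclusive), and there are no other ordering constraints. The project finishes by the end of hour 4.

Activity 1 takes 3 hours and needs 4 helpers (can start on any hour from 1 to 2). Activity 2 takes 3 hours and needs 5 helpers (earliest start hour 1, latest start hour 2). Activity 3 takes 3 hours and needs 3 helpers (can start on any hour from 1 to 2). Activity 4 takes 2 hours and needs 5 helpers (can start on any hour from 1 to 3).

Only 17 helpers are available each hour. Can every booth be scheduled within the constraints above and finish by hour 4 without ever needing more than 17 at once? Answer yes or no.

Schedule Activity 1@1, Activity 2@1, Activity 3@1, Activity 4@1: h1:17  h2:17  h3:12  h4:0 — peak 17 ≤ 17.

yes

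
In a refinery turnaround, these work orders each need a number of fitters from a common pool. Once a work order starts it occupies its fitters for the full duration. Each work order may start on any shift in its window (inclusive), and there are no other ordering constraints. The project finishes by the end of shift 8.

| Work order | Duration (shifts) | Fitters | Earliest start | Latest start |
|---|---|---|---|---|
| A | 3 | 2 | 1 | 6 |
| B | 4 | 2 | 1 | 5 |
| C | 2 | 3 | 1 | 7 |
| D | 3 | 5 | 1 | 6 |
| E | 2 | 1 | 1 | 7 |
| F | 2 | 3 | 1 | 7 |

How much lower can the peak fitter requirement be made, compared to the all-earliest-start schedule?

9

Early-start peak: s1:16  s2:16  s3:9  s4:2  s5:0  s6:0  s7:0  s8:0 ⇒ 16.
Leveled (A@1, B@1, C@1, D@4, E@5, F@7): s1:7  s2:7  s3:4  s4:7  s5:6  s6:6  s7:3  s8:3 ⇒ 7.
Reduction 16 − 7 = 9.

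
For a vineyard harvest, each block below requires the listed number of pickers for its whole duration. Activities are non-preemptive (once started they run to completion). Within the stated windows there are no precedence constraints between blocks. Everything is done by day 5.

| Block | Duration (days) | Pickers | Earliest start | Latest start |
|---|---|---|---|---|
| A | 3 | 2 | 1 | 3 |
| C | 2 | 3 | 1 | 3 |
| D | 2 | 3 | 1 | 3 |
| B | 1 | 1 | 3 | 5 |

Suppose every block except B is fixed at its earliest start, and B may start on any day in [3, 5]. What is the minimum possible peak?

8

B@3: d1:8  d2:8  d3:3  d4:0  d5:0 → peak 8
B@4: d1:8  d2:8  d3:2  d4:1  d5:0 → peak 8
B@5: d1:8  d2:8  d3:2  d4:0  d5:1 → peak 8
Best is B@3, peak 8.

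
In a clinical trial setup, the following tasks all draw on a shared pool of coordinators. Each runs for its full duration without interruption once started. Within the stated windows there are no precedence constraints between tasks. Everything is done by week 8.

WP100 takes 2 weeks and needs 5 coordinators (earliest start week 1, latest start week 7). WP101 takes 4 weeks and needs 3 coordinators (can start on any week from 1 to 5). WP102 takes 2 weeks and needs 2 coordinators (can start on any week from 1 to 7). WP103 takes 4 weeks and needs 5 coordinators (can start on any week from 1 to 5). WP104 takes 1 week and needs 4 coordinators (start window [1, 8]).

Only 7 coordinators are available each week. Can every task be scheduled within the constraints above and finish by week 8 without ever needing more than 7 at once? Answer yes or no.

no

The minimum achievable peak is 8; 7 < 8, so no feasible schedule stays within the cap.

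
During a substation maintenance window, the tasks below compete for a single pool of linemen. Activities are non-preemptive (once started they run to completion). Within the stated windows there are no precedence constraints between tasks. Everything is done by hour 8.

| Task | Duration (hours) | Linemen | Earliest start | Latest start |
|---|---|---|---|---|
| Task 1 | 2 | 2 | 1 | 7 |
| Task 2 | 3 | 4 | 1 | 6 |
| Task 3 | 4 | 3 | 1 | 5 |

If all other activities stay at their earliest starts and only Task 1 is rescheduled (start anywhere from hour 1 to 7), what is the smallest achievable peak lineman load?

7

Task 1@1: h1:9  h2:9  h3:7  h4:3  h5:0  h6:0  h7:0  h8:0 → peak 9
Task 1@2: h1:7  h2:9  h3:9  h4:3  h5:0  h6:0  h7:0  h8:0 → peak 9
Task 1@3: h1:7  h2:7  h3:9  h4:5  h5:0  h6:0  h7:0  h8:0 → peak 9
Task 1@4: h1:7  h2:7  h3:7  h4:5  h5:2  h6:0  h7:0  h8:0 → peak 7
Task 1@5: h1:7  h2:7  h3:7  h4:3  h5:2  h6:2  h7:0  h8:0 → peak 7
Task 1@6: h1:7  h2:7  h3:7  h4:3  h5:0  h6:2  h7:2  h8:0 → peak 7
Task 1@7: h1:7  h2:7  h3:7  h4:3  h5:0  h6:0  h7:2  h8:2 → peak 7
Best is Task 1@4, peak 7.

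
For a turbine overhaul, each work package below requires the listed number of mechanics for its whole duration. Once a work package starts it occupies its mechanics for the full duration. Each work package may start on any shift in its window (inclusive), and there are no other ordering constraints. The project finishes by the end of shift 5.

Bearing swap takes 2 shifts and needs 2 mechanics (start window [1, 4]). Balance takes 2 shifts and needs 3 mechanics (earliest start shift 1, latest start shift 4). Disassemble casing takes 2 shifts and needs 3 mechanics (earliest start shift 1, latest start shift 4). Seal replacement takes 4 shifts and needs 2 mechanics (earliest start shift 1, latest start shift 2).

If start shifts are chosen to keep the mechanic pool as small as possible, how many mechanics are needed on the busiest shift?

7

Early-start (Bearing swap@1, Balance@1, Disassemble casing@1, Seal replacement@1) gives peak 10: s1:10  s2:10  s3:2  s4:2  s5:0.
Shift Disassemble casing→3.
Schedule Bearing swap@1, Balance@1, Disassemble casing@3, Seal replacement@1: s1:7  s2:7  s3:5  s4:5  s5:0 — peak 7.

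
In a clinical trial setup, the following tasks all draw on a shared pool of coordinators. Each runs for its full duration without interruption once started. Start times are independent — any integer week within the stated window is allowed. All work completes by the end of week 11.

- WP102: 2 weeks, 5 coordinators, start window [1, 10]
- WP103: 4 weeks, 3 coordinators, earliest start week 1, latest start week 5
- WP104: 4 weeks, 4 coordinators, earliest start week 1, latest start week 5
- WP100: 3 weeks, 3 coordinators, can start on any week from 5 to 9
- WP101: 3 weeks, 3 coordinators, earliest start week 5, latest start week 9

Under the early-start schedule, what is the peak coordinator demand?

12

Early-start schedule: WP102@1, WP103@1, WP104@1, WP100@5, WP101@5.
Load per week: week 1: 12, week 2: 12, week 3: 7, week 4: 7, week 5: 6, week 6: 6, week 7: 6, week 8: 0, week 9: 0, week 10: 0, week 11: 0.
Peak is 12.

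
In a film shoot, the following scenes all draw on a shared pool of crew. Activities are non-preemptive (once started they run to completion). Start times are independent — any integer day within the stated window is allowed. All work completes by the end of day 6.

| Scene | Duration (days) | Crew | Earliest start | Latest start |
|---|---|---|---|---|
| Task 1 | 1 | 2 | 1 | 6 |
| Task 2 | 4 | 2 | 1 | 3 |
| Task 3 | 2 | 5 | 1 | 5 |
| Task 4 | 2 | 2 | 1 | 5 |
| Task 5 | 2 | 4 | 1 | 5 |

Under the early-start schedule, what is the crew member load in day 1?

At early start, day 1 has: Task 1, Task 2, Task 3, Task 4, Task 5.
Demand: 2 + 2 + 5 + 2 + 4 = 15.

15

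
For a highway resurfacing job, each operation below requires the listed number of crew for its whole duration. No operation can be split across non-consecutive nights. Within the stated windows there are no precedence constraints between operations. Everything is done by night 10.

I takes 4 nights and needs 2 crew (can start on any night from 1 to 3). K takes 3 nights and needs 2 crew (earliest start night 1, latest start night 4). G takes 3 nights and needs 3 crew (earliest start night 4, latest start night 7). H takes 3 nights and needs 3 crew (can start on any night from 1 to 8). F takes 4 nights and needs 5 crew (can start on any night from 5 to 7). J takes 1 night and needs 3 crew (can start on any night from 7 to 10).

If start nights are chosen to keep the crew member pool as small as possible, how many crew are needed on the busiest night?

8

Schedule I@1, K@1, G@4, H@1, F@5, J@7: n1:7  n2:7  n3:7  n4:5  n5:8  n6:8  n7:8  n8:5  n9:0  n10:0 — peak 8.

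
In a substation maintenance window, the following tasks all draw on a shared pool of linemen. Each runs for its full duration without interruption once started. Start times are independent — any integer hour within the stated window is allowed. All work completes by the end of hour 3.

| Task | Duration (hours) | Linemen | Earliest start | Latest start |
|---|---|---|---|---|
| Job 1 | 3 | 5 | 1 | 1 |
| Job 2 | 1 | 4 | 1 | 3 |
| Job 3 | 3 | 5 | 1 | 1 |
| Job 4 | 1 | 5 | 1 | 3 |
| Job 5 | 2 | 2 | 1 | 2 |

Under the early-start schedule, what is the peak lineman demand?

21

Early-start schedule: Job 1@1, Job 2@1, Job 3@1, Job 4@1, Job 5@1.
Load per hour: hour 1: 21, hour 2: 12, hour 3: 10.
Peak is 21.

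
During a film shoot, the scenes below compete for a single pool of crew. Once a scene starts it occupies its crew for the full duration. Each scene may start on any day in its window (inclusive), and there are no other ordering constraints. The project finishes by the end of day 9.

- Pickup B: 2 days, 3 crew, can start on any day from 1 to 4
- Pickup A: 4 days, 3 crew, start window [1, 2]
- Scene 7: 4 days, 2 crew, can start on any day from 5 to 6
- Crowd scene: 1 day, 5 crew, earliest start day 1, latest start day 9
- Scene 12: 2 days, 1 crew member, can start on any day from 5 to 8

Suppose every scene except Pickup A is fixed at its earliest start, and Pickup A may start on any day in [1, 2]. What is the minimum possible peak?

8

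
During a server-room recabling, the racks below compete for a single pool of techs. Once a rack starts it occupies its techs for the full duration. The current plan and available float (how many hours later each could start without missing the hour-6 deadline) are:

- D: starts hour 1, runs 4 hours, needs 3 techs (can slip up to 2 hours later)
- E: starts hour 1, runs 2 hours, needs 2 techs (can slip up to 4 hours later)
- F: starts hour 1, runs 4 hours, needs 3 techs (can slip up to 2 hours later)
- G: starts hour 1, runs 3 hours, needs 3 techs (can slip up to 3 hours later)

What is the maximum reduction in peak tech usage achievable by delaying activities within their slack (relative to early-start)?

2

Early-start peak: h1:11  h2:11  h3:9  h4:6  h5:0  h6:0 ⇒ 11.
Leveled (D@1, E@1, F@1, G@3): h1:8  h2:8  h3:9  h4:9  h5:3  h6:0 ⇒ 9.
Reduction 11 − 9 = 2.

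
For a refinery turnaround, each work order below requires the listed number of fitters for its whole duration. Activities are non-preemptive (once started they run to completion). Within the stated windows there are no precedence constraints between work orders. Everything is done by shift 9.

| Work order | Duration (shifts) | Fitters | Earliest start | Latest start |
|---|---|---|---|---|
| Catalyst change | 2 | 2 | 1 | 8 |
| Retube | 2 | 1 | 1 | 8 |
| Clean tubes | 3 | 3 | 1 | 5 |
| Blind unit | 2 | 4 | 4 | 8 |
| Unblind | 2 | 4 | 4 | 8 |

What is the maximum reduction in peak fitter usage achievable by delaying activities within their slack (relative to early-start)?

Early-start peak: s1:6  s2:6  s3:3  s4:8  s5:8  s6:0  s7:0  s8:0  s9:0 ⇒ 8.
Leveled (Catalyst change@1, Retube@1, Clean tubes@3, Blind unit@6, Unblind@8): s1:3  s2:3  s3:3  s4:3  s5:3  s6:4  s7:4  s8:4  s9:4 ⇒ 4.
Reduction 8 − 4 = 4.

4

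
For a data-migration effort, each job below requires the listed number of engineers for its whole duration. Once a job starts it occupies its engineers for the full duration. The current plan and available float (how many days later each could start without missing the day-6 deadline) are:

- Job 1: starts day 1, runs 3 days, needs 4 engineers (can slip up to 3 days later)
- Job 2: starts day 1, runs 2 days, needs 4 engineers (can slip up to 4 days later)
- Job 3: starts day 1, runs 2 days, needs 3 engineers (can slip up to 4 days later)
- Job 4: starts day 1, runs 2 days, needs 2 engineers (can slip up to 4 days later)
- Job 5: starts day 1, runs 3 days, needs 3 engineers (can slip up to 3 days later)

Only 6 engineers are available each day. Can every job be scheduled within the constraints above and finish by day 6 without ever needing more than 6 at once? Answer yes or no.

Total engineer-days = 39; over 6 days the average is 39/6 > 6, so some day must exceed 6.

no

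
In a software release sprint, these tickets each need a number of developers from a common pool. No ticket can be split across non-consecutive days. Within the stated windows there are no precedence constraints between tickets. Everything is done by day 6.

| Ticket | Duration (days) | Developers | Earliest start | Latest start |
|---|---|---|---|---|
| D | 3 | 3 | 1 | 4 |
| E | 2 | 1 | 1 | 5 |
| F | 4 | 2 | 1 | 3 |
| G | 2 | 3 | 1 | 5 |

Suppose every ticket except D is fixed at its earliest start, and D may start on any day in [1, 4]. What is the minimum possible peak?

6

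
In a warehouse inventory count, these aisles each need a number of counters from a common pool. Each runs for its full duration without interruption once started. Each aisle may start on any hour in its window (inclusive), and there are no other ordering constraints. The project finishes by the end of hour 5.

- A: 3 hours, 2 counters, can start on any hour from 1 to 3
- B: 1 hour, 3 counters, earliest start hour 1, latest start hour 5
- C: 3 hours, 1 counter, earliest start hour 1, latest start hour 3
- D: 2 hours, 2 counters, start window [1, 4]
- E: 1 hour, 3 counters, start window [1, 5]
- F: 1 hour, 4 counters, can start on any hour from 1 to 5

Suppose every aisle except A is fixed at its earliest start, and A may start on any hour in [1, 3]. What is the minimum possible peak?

13

A@1: h1:15  h2:5  h3:3  h4:0  h5:0 → peak 15
A@2: h1:13  h2:5  h3:3  h4:2  h5:0 → peak 13
A@3: h1:13  h2:3  h3:3  h4:2  h5:2 → peak 13
Best is A@2, peak 13.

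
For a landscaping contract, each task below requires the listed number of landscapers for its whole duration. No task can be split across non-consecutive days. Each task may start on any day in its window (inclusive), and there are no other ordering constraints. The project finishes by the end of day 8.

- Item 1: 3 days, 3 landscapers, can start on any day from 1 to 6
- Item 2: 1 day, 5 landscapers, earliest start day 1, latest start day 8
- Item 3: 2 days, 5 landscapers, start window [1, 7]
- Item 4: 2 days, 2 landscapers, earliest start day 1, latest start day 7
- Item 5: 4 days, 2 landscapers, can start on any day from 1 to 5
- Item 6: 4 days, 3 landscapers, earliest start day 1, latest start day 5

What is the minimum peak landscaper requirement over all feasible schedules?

7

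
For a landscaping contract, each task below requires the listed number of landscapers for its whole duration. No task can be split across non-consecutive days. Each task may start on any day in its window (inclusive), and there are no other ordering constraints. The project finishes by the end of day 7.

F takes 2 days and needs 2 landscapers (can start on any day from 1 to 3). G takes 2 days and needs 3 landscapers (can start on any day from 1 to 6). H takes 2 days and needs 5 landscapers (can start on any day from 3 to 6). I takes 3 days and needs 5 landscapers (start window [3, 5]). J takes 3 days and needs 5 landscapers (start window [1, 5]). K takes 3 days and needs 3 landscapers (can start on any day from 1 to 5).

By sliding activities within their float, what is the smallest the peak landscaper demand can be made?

Early-start (F@1, G@1, H@3, I@3, J@1, K@1) gives peak 18: d1:13  d2:13  d3:18  d4:10  d5:5  d6:0  d7:0.
Shift I→4, K→5.
Schedule F@1, G@1, H@3, I@4, J@1, K@5: d1:10  d2:10  d3:10  d4:10  d5:8  d6:8  d7:3 — peak 10.

10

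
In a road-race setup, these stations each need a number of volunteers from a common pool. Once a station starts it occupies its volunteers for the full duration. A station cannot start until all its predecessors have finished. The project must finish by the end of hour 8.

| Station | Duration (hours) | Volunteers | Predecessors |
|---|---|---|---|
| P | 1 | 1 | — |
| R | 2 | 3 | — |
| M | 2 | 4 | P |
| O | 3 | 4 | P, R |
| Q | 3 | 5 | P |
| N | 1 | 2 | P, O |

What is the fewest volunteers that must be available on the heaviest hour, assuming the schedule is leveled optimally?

8

Early-start (P@1, R@1, M@2, O@3, Q@2, N@6) gives peak 13: h1:4  h2:12  h3:13  h4:9  h5:4  h6:2  h7:0  h8:0.
Shift Q→6.
Schedule P@1, R@1, M@2, O@3, Q@6, N@6: h1:4  h2:7  h3:8  h4:4  h5:4  h6:7  h7:5  h8:5 — peak 8.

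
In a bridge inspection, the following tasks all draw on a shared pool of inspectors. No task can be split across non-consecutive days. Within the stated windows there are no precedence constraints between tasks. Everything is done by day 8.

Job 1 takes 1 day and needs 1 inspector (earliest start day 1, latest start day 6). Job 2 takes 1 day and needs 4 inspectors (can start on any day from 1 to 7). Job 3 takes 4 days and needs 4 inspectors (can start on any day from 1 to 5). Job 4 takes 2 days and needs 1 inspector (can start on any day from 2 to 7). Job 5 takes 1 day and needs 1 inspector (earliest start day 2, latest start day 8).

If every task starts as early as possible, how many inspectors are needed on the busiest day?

9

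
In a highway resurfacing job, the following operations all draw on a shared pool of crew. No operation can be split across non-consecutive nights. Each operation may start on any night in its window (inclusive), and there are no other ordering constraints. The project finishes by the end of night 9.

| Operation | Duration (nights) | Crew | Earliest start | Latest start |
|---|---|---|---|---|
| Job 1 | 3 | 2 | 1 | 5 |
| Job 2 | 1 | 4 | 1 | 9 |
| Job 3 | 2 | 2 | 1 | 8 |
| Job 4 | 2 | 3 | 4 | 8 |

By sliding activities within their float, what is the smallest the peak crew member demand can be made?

4

Early-start (Job 1@1, Job 2@1, Job 3@1, Job 4@4) gives peak 8: n1:8  n2:4  n3:2  n4:3  n5:3  n6:0  n7:0  n8:0  n9:0.
Shift Job 2→4, Job 4→5.
Schedule Job 1@1, Job 2@4, Job 3@1, Job 4@5: n1:4  n2:4  n3:2  n4:4  n5:3  n6:3  n7:0  n8:0  n9:0 — peak 4.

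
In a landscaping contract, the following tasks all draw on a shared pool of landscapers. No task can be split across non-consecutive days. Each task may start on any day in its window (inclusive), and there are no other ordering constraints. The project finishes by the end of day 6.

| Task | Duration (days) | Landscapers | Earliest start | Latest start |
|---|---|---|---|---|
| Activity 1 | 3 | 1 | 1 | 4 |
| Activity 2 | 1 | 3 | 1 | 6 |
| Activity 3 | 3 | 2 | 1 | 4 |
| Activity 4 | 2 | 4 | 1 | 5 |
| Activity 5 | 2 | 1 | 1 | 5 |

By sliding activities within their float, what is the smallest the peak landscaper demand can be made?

4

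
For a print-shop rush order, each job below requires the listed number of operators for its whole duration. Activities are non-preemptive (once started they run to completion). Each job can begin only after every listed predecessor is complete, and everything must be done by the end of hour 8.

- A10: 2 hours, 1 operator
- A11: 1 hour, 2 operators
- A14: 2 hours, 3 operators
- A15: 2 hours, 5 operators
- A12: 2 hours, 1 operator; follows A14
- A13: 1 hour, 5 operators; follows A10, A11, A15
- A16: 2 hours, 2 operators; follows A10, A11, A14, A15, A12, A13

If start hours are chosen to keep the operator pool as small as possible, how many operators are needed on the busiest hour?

6

Early-start (A10@1, A11@1, A14@1, A15@1, A12@3, A13@3, A16@5) gives peak 11: h1:11  h2:9  h3:6  h4:1  h5:2  h6:2  h7:0  h8:0.
Shift A15→3, A13→5, A16→6.
Schedule A10@1, A11@1, A14@1, A15@3, A12@3, A13@5, A16@6: h1:6  h2:4  h3:6  h4:6  h5:5  h6:2  h7:2  h8:0 — peak 6.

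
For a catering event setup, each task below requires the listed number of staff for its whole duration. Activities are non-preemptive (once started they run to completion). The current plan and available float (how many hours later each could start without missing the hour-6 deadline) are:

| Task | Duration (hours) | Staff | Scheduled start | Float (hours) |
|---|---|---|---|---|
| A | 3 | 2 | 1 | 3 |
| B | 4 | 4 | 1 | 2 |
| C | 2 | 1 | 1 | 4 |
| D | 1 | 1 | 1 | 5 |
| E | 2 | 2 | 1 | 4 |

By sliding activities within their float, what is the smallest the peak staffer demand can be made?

6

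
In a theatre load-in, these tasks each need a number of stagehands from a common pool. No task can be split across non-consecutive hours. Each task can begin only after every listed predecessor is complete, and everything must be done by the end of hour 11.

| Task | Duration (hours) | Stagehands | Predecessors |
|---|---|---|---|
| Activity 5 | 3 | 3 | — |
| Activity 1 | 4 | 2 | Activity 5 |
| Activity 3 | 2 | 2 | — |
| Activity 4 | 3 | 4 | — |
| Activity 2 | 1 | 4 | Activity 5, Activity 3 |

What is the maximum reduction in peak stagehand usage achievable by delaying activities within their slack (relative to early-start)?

5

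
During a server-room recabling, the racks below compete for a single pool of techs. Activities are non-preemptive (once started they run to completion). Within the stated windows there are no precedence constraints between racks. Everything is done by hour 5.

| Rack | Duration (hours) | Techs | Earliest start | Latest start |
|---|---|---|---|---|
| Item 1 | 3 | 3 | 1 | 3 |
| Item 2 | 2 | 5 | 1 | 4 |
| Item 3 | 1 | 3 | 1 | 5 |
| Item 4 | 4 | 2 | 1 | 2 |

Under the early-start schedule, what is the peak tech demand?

Early-start schedule: Item 1@1, Item 2@1, Item 3@1, Item 4@1.
Load per hour: hour 1: 13, hour 2: 10, hour 3: 5, hour 4: 2, hour 5: 0.
Peak is 13.

13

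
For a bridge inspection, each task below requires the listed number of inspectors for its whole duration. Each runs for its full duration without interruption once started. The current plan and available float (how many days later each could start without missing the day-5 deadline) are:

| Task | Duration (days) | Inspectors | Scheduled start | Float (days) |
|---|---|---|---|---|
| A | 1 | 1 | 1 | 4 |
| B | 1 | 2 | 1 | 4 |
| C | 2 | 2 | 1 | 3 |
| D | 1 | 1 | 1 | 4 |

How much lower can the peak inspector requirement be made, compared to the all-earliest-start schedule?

4

Early-start peak: d1:6  d2:2  d3:0  d4:0  d5:0 ⇒ 6.
Leveled (A@1, B@2, C@3, D@1): d1:2  d2:2  d3:2  d4:2  d5:0 ⇒ 2.
Reduction 6 − 2 = 4.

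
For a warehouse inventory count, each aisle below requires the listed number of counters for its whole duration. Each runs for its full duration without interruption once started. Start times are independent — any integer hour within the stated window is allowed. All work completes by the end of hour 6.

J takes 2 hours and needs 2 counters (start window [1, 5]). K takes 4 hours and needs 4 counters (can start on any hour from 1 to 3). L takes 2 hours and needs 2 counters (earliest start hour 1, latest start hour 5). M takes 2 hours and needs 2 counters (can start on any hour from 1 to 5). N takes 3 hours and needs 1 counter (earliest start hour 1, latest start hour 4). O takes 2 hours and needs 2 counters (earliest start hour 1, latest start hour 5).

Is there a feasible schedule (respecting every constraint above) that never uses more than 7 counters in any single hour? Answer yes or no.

Schedule J@1, K@1, L@3, M@5, N@1, O@5: h1:7  h2:7  h3:7  h4:6  h5:4  h6:4 — peak 7 ≤ 7.

yes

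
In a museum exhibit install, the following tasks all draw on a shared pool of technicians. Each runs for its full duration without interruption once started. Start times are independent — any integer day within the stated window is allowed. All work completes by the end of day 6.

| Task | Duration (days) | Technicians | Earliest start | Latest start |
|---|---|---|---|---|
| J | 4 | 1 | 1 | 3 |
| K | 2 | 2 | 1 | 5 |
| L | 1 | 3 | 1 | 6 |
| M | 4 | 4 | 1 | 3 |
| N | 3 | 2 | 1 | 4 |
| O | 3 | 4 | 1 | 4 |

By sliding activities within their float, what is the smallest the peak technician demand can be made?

Early-start (J@1, K@1, L@1, M@1, N@1, O@1) gives peak 16: d1:16  d2:13  d3:11  d4:5  d5:0  d6:0.
Shift M→2, O→4.
Schedule J@1, K@1, L@1, M@2, N@1, O@4: d1:8  d2:9  d3:7  d4:9  d5:8  d6:4 — peak 9.

9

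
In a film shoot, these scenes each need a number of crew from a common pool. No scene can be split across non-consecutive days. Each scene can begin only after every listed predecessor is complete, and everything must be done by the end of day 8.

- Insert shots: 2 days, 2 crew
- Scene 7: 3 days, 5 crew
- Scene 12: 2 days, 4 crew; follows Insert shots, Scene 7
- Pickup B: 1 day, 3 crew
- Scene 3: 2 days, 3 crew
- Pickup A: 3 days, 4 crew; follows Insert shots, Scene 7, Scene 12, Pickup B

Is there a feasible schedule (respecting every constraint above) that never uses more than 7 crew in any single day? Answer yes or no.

yes

Schedule Insert shots@1, Scene 7@1, Scene 12@4, Pickup B@4, Scene 3@5, Pickup A@6: d1:7  d2:7  d3:5  d4:7  d5:7  d6:7  d7:4  d8:4 — peak 7 ≤ 7.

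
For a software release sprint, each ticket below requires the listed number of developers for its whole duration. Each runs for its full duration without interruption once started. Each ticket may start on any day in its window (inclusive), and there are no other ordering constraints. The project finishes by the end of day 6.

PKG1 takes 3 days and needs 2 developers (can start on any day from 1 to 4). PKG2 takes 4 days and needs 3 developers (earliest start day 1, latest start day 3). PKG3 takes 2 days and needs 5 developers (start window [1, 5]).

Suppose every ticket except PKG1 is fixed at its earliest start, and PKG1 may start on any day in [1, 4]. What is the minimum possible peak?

8

PKG1@1: d1:10  d2:10  d3:5  d4:3  d5:0  d6:0 → peak 10
PKG1@2: d1:8  d2:10  d3:5  d4:5  d5:0  d6:0 → peak 10
PKG1@3: d1:8  d2:8  d3:5  d4:5  d5:2  d6:0 → peak 8
PKG1@4: d1:8  d2:8  d3:3  d4:5  d5:2  d6:2 → peak 8
Best is PKG1@3, peak 8.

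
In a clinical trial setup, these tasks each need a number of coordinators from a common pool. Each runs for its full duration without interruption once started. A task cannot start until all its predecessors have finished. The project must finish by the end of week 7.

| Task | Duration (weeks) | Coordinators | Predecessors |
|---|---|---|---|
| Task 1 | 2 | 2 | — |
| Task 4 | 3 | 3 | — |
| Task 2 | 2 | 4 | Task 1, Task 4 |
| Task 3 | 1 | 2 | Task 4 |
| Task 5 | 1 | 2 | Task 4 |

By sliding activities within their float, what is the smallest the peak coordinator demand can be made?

4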